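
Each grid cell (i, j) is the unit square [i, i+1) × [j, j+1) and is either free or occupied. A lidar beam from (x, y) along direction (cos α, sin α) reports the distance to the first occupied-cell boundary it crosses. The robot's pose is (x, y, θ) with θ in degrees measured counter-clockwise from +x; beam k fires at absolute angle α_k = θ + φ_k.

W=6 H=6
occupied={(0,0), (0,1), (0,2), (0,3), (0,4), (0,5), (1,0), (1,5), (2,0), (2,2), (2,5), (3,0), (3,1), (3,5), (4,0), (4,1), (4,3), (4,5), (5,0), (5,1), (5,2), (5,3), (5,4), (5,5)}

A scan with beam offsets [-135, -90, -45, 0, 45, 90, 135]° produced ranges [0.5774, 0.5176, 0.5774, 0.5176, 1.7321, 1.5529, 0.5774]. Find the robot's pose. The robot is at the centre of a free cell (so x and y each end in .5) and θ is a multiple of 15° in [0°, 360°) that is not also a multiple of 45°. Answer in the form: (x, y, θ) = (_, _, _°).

(x, y, θ) = (2.5, 1.5, 105°)

Enumerate (i+0.5, j+0.5, θ) over the 12 free cells and 16 admissible headings. For each, cast all 7 beams and compare to the given ranges.
  (1.5, 2.5, 210°): beam 1 = 2.5882 ≠ 0.5774 ✗
  (3.5, 4.5, 150°): beam 1 = 1.5529 ≠ 0.5774 ✗
  (2.5, 4.5, 240°): beam 1 = 0.5176 ≠ 0.5774 ✗
  …
  (2.5, 1.5, 105°): r_1=0.5774, r_2=0.5176, r_3=0.5774, r_4=0.5176, r_5=1.7321, r_6=1.5529, r_7=0.5774 — all match ✓
Unique over the lattice → pose = (2.5, 1.5, 105°).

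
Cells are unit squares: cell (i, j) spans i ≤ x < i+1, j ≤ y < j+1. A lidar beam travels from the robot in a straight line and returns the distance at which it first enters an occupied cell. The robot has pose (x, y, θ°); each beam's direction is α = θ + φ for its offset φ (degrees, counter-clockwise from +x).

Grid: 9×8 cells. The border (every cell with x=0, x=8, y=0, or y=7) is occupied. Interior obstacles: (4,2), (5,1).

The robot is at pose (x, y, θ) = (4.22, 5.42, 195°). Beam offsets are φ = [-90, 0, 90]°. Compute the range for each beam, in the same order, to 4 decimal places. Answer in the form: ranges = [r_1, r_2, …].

ranges = [1.6357, 3.3336, 2.5054]

beam 1: φ=-90°, α=105°
  cosα=-0.2588 sinα=0.9659 | (4,5) | tMaxX 0.8500 tMaxY 0.6005 | tΔX 3.8637 tΔY 1.0353
    t=0.6005 [y] (4,6)
    t=0.8500 [x] (3,6)
    t=1.6357 [y] (3,7) — stop
  → r_1 = 1.6357
beam 2: φ=0°, α=195°
  cosα=-0.9659 sinα=-0.2588 | (4,5) | tMaxX 0.2278 tMaxY 1.6228 | tΔX 1.0353 tΔY 3.8637
    t=0.2278 [x] (3,5)
    t=1.2630 [x] (2,5)
    t=1.6228 [y] (2,4)
    t=2.2983 [x] (1,4)
    t=3.3336 [x] (0,4) — stop
  → r_2 = 3.3336
beam 3: φ=90°, α=285°
  cosα=0.2588 sinα=-0.9659 | (4,5) | tMaxX 3.0137 tMaxY 0.4348 | tΔX 3.8637 tΔY 1.0353
    t=0.4348 [y] (4,4)
    t=1.4701 [y] (4,3)
    t=2.5054 [y] (4,2) — stop
  → r_3 = 2.5054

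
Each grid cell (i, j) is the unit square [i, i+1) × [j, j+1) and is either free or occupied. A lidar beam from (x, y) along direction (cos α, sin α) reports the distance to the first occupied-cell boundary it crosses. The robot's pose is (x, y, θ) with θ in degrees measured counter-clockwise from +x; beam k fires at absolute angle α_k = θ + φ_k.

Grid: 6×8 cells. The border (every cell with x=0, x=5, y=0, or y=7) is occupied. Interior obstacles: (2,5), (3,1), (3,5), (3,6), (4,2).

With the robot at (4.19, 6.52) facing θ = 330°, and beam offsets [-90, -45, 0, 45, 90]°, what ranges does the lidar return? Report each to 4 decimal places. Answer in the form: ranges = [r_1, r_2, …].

beam 1: φ=-90°, α=240°
  cosα=-0.5000 sinα=-0.8660 | (4,6) | tMaxX 0.3800 tMaxY 0.6004 | tΔX 2.0000 tΔY 1.1547
    t=0.3800 [x] (3,6) — stop
  → r_1 = 0.3800
beam 2: φ=-45°, α=285°
  cosα=0.2588 sinα=-0.9659 | (4,6) | tMaxX 3.1296 tMaxY 0.5383 | tΔX 3.8637 tΔY 1.0353
    t=0.5383 [y] (4,5)
    t=1.5736 [y] (4,4)
    t=2.6089 [y] (4,3)
    t=3.1296 [x] (5,3) — stop
  → r_2 = 3.1296
beam 3: φ=0°, α=330°
  cosα=0.8660 sinα=-0.5000 | (4,6) | tMaxX 0.9353 tMaxY 1.0400 | tΔX 1.1547 tΔY 2.0000
    t=0.9353 [x] (5,6) — stop
  → r_3 = 0.9353
beam 4: φ=45°, α=15°
  cosα=0.9659 sinα=0.2588 | (4,6) | tMaxX 0.8386 tMaxY 1.8546 | tΔX 1.0353 tΔY 3.8637
    t=0.8386 [x] (5,6) — stop
  → r_4 = 0.8386
beam 5: φ=90°, α=60°
  cosα=0.5000 sinα=0.8660 | (4,6) | tMaxX 1.6200 tMaxY 0.5543 | tΔX 2.0000 tΔY 1.1547
    t=0.5543 [y] (4,7) — stop
  → r_5 = 0.5543

ranges = [0.3800, 3.1296, 0.9353, 0.8386, 0.5543]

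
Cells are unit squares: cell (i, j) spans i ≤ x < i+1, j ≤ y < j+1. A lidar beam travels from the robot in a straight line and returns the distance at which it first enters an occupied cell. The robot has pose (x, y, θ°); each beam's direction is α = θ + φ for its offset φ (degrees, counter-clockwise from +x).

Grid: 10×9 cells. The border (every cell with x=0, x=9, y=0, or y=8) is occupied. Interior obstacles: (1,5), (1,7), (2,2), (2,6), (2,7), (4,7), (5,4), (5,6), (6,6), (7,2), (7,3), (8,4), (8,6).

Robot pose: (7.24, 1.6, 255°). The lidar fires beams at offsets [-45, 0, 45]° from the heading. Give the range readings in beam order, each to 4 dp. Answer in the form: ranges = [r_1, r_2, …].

ranges = [1.2000, 0.6212, 0.6928]

beam 1: φ=-45°, α=210°
  direction (-0.8660, -0.5000); cell (7,1); t to first gridline: x 0.2771, y 1.2000 (then +1.1547 / +2.0000)
    (6,1) via x @ 0.2771
    (6,0) via y @ 1.2000  # hit
  → r_1 = 1.2000
beam 2: φ=0°, α=255°
  direction (-0.2588, -0.9659); cell (7,1); t to first gridline: x 0.9273, y 0.6212 (then +3.8637 / +1.0353)
    (7,0) via y @ 0.6212  # hit
  → r_2 = 0.6212
beam 3: φ=45°, α=300°
  direction (0.5000, -0.8660); cell (7,1); t to first gridline: x 1.5200, y 0.6928 (then +2.0000 / +1.1547)
    (7,0) via y @ 0.6928  # hit
  → r_3 = 0.6928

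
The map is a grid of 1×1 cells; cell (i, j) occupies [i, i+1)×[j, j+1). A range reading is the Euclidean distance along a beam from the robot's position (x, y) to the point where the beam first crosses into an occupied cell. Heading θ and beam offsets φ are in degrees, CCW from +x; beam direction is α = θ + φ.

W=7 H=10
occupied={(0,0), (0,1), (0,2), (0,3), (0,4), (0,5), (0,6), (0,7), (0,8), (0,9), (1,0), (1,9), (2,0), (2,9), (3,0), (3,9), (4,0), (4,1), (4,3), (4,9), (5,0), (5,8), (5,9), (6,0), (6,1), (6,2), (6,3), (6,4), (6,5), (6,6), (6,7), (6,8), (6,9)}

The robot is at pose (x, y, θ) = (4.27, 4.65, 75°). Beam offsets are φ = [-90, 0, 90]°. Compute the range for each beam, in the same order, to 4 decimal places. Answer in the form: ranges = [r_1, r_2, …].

beam 1: φ=-90°, α=345°
  direction (0.9659, -0.2588); cell (4,4); t to first gridline: x 0.7558, y 2.5114 (then +1.0353 / +3.8637)
    (5,4) via x @ 0.7558
    (6,4) via x @ 1.7910  # hit
  → r_1 = 1.7910
beam 2: φ=0°, α=75°
  direction (0.2588, 0.9659); cell (4,4); t to first gridline: x 2.8205, y 0.3623 (then +3.8637 / +1.0353)
    (4,5) via y @ 0.3623
    (4,6) via y @ 1.3976
    (4,7) via y @ 2.4329
    (5,7) via x @ 2.8205
    (5,8) via y @ 3.4682  # hit
  → r_2 = 3.4682
beam 3: φ=90°, α=165°
  direction (-0.9659, 0.2588); cell (4,4); t to first gridline: x 0.2795, y 1.3523 (then +1.0353 / +3.8637)
    (3,4) via x @ 0.2795
    (2,4) via x @ 1.3148
    (2,5) via y @ 1.3523
    (1,5) via x @ 2.3501
    (0,5) via x @ 3.3854  # hit
  → r_3 = 3.3854

ranges = [1.7910, 3.4682, 3.3854]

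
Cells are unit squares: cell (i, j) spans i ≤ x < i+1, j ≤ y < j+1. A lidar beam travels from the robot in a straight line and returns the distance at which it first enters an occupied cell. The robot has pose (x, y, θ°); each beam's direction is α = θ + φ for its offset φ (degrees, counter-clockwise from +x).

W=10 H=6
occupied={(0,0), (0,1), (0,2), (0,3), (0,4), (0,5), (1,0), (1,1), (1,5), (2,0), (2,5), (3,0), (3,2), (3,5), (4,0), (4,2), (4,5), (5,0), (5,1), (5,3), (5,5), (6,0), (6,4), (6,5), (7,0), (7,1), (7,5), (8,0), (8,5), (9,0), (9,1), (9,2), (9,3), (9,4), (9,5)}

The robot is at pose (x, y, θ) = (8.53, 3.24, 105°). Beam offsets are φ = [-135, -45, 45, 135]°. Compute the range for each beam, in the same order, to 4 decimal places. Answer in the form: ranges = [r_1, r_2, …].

ranges = [0.5427, 0.9400, 1.7667, 1.4318]

beam 1: φ=-135°, α=330°
  dir = (cos 330°, sin 330°) = (0.8660, -0.5000); from cell (8,3)
  next x-line at t=0.5427, next y-line at t=0.4800; Δt_x=1.1547, Δt_y=2.0000
    y: enter (8,2) at t=0.4800
    x: enter (9,2) at t=0.5427 ← occupied
  → r_1 = 0.5427
beam 2: φ=-45°, α=60°
  dir = (cos 60°, sin 60°) = (0.5000, 0.8660); from cell (8,3)
  next x-line at t=0.9400, next y-line at t=0.8776; Δt_x=2.0000, Δt_y=1.1547
    y: enter (8,4) at t=0.8776
    x: enter (9,4) at t=0.9400 ← occupied
  → r_2 = 0.9400
beam 3: φ=45°, α=150°
  dir = (cos 150°, sin 150°) = (-0.8660, 0.5000); from cell (8,3)
  next x-line at t=0.6120, next y-line at t=1.5200; Δt_x=1.1547, Δt_y=2.0000
    x: enter (7,3) at t=0.6120
    y: enter (7,4) at t=1.5200
    x: enter (6,4) at t=1.7667 ← occupied
  → r_3 = 1.7667
beam 4: φ=135°, α=240°
  dir = (cos 240°, sin 240°) = (-0.5000, -0.8660); from cell (8,3)
  next x-line at t=1.0600, next y-line at t=0.2771; Δt_x=2.0000, Δt_y=1.1547
    y: enter (8,2) at t=0.2771
    x: enter (7,2) at t=1.0600
    y: enter (7,1) at t=1.4318 ← occupied
  → r_4 = 1.4318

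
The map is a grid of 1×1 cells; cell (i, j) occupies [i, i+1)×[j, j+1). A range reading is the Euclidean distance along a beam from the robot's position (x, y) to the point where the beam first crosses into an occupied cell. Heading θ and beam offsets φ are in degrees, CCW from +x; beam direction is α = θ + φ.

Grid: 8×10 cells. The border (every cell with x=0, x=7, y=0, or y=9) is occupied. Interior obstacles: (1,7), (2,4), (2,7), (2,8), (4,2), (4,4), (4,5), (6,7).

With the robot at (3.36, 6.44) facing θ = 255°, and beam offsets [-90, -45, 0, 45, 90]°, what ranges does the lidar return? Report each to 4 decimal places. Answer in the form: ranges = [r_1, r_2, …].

ranges = [2.1637, 2.7251, 1.4908, 1.2800, 3.7684]

beam 1: φ=-90°, α=165°
  d=(-0.9659,0.2588)  start (3,6)  tX=0.3727 tY=2.1637  stride 1/|dx|=1.0353 1/|dy|=3.8637
    cross x-line → (2,6), t=0.3727
    cross x-line → (1,6), t=1.4080
    cross y-line → (1,7), t=2.1637 (wall)
  → r_1 = 2.1637
beam 2: φ=-45°, α=210°
  d=(-0.8660,-0.5000)  start (3,6)  tX=0.4157 tY=0.8800  stride 1/|dx|=1.1547 1/|dy|=2.0000
    cross x-line → (2,6), t=0.4157
    cross y-line → (2,5), t=0.8800
    cross x-line → (1,5), t=1.5704
    cross x-line → (0,5), t=2.7251 (wall)
  → r_2 = 2.7251
beam 3: φ=0°, α=255°
  d=(-0.2588,-0.9659)  start (3,6)  tX=1.3909 tY=0.4555  stride 1/|dx|=3.8637 1/|dy|=1.0353
    cross y-line → (3,5), t=0.4555
    cross x-line → (2,5), t=1.3909
    cross y-line → (2,4), t=1.4908 (wall)
  → r_3 = 1.4908
beam 4: φ=45°, α=300°
  d=(0.5000,-0.8660)  start (3,6)  tX=1.2800 tY=0.5081  stride 1/|dx|=2.0000 1/|dy|=1.1547
    cross y-line → (3,5), t=0.5081
    cross x-line → (4,5), t=1.2800 (wall)
  → r_4 = 1.2800
beam 5: φ=90°, α=345°
  d=(0.9659,-0.2588)  start (3,6)  tX=0.6626 tY=1.7000  stride 1/|dx|=1.0353 1/|dy|=3.8637
    cross x-line → (4,6), t=0.6626
    cross x-line → (5,6), t=1.6979
    cross y-line → (5,5), t=1.7000
    cross x-line → (6,5), t=2.7331
    cross x-line → (7,5), t=3.7684 (wall)
  → r_5 = 3.7684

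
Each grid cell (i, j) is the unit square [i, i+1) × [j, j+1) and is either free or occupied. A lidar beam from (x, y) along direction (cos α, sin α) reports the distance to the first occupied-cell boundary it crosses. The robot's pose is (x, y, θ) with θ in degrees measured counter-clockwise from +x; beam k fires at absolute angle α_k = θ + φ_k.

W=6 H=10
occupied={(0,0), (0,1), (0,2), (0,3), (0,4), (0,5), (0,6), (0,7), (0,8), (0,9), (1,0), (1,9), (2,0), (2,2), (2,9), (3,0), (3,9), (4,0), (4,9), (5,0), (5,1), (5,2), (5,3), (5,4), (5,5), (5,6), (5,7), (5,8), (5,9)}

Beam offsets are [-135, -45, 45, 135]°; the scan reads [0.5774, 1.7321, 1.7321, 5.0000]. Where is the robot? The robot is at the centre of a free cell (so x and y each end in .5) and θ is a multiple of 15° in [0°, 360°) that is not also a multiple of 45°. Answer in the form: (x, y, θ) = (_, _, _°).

The pose lattice has 31·16 = 496 candidates. Test each by forward raycasting.
  (4.5, 7.5, 165°): beam 3 = 4.0415 ≠ 1.7321 ✗
  (4.5, 4.5, 285°): beam 1 = 4.0415 ≠ 0.5774 ✗
  (2.5, 3.5, 165°): beam 1 = 2.8868 ≠ 0.5774 ✗
  …
  (3.5, 2.5, 345°): r_1=0.5774, r_2=1.7321, r_3=1.7321, r_4=5.0000 — all match ✓
Unique over the lattice → pose = (3.5, 2.5, 345°).

(x, y, θ) = (3.5, 2.5, 345°)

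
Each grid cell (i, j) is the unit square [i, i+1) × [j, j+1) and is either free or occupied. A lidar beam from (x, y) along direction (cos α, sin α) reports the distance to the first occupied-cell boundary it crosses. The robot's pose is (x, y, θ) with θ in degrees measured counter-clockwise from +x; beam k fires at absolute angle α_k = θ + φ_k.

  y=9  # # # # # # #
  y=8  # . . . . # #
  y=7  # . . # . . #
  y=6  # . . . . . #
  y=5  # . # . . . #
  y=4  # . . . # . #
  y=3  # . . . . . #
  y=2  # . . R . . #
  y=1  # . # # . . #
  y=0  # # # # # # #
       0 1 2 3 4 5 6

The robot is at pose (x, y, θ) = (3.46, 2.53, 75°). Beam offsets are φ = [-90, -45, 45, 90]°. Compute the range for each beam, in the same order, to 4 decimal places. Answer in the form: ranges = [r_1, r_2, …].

ranges = [2.6296, 2.9329, 2.8521, 2.5468]

beam 1: φ=-90°, α=345°
  direction (0.9659, -0.2588); cell (3,2); t to first gridline: x 0.5590, y 2.0478 (then +1.0353 / +3.8637)
    (4,2) via x @ 0.5590
    (5,2) via x @ 1.5943
    (5,1) via y @ 2.0478
    (6,1) via x @ 2.6296  # hit
  → r_1 = 2.6296
beam 2: φ=-45°, α=30°
  direction (0.8660, 0.5000); cell (3,2); t to first gridline: x 0.6235, y 0.9400 (then +1.1547 / +2.0000)
    (4,2) via x @ 0.6235
    (4,3) via y @ 0.9400
    (5,3) via x @ 1.7782
    (6,3) via x @ 2.9329  # hit
  → r_2 = 2.9329
beam 3: φ=45°, α=120°
  direction (-0.5000, 0.8660); cell (3,2); t to first gridline: x 0.9200, y 0.5427 (then +2.0000 / +1.1547)
    (3,3) via y @ 0.5427
    (2,3) via x @ 0.9200
    (2,4) via y @ 1.6974
    (2,5) via y @ 2.8521  # hit
  → r_3 = 2.8521
beam 4: φ=90°, α=165°
  direction (-0.9659, 0.2588); cell (3,2); t to first gridline: x 0.4762, y 1.8159 (then +1.0353 / +3.8637)
    (2,2) via x @ 0.4762
    (1,2) via x @ 1.5115
    (1,3) via y @ 1.8159
    (0,3) via x @ 2.5468  # hit
  → r_4 = 2.5468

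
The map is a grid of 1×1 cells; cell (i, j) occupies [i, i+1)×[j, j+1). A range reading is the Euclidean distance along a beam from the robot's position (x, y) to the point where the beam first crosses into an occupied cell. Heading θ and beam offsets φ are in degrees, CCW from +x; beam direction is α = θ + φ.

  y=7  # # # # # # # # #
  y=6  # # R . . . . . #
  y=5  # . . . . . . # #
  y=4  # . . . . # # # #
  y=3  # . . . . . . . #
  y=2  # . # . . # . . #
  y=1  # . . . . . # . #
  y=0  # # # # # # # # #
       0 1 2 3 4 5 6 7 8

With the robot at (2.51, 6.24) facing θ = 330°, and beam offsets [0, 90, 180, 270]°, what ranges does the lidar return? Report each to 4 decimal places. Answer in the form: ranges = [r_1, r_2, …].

ranges = [2.8752, 0.8776, 0.5889, 3.0200]

beam 1: φ=0°, α=330°
  dir = (cos 330°, sin 330°) = (0.8660, -0.5000); from cell (2,6)
  next x-line at t=0.5658, next y-line at t=0.4800; Δt_x=1.1547, Δt_y=2.0000
    y: enter (2,5) at t=0.4800
    x: enter (3,5) at t=0.5658
    x: enter (4,5) at t=1.7205
    y: enter (4,4) at t=2.4800
    x: enter (5,4) at t=2.8752 ← occupied
  → r_1 = 2.8752
beam 2: φ=90°, α=60°
  dir = (cos 60°, sin 60°) = (0.5000, 0.8660); from cell (2,6)
  next x-line at t=0.9800, next y-line at t=0.8776; Δt_x=2.0000, Δt_y=1.1547
    y: enter (2,7) at t=0.8776 ← occupied
  → r_2 = 0.8776
beam 3: φ=180°, α=150°
  dir = (cos 150°, sin 150°) = (-0.8660, 0.5000); from cell (2,6)
  next x-line at t=0.5889, next y-line at t=1.5200; Δt_x=1.1547, Δt_y=2.0000
    x: enter (1,6) at t=0.5889 ← occupied
  → r_3 = 0.5889
beam 4: φ=270°, α=240°
  dir = (cos 240°, sin 240°) = (-0.5000, -0.8660); from cell (2,6)
  next x-line at t=1.0200, next y-line at t=0.2771; Δt_x=2.0000, Δt_y=1.1547
    y: enter (2,5) at t=0.2771
    x: enter (1,5) at t=1.0200
    y: enter (1,4) at t=1.4318
    y: enter (1,3) at t=2.5865
    x: enter (0,3) at t=3.0200 ← occupied
  → r_4 = 3.0200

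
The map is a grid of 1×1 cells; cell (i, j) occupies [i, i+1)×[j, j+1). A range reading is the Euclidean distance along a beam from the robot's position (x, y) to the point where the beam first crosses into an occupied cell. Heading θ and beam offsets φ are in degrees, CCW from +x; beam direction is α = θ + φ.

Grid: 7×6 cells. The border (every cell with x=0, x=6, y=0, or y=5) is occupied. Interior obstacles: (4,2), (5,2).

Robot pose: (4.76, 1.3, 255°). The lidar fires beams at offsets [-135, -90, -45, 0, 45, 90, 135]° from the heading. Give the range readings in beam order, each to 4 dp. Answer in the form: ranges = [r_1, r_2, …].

beam 1: φ=-135°, α=120°
  dir = (cos 120°, sin 120°) = (-0.5000, 0.8660); from cell (4,1)
  next x-line at t=1.5200, next y-line at t=0.8083; Δt_x=2.0000, Δt_y=1.1547
    y: enter (4,2) at t=0.8083 ← occupied
  → r_1 = 0.8083
beam 2: φ=-90°, α=165°
  dir = (cos 165°, sin 165°) = (-0.9659, 0.2588); from cell (4,1)
  next x-line at t=0.7868, next y-line at t=2.7046; Δt_x=1.0353, Δt_y=3.8637
    x: enter (3,1) at t=0.7868
    x: enter (2,1) at t=1.8221
    y: enter (2,2) at t=2.7046
    x: enter (1,2) at t=2.8574
    x: enter (0,2) at t=3.8926 ← occupied
  → r_2 = 3.8926
beam 3: φ=-45°, α=210°
  dir = (cos 210°, sin 210°) = (-0.8660, -0.5000); from cell (4,1)
  next x-line at t=0.8776, next y-line at t=0.6000; Δt_x=1.1547, Δt_y=2.0000
    y: enter (4,0) at t=0.6000 ← occupied
  → r_3 = 0.6000
beam 4: φ=0°, α=255°
  dir = (cos 255°, sin 255°) = (-0.2588, -0.9659); from cell (4,1)
  next x-line at t=2.9364, next y-line at t=0.3106; Δt_x=3.8637, Δt_y=1.0353
    y: enter (4,0) at t=0.3106 ← occupied
  → r_4 = 0.3106
beam 5: φ=45°, α=300°
  dir = (cos 300°, sin 300°) = (0.5000, -0.8660); from cell (4,1)
  next x-line at t=0.4800, next y-line at t=0.3464; Δt_x=2.0000, Δt_y=1.1547
    y: enter (4,0) at t=0.3464 ← occupied
  → r_5 = 0.3464
beam 6: φ=90°, α=345°
  dir = (cos 345°, sin 345°) = (0.9659, -0.2588); from cell (4,1)
  next x-line at t=0.2485, next y-line at t=1.1591; Δt_x=1.0353, Δt_y=3.8637
    x: enter (5,1) at t=0.2485
    y: enter (5,0) at t=1.1591 ← occupied
  → r_6 = 1.1591
beam 7: φ=135°, α=30°
  dir = (cos 30°, sin 30°) = (0.8660, 0.5000); from cell (4,1)
  next x-line at t=0.2771, next y-line at t=1.4000; Δt_x=1.1547, Δt_y=2.0000
    x: enter (5,1) at t=0.2771
    y: enter (5,2) at t=1.4000 ← occupied
  → r_7 = 1.4000

ranges = [0.8083, 3.8926, 0.6000, 0.3106, 0.3464, 1.1591, 1.4000]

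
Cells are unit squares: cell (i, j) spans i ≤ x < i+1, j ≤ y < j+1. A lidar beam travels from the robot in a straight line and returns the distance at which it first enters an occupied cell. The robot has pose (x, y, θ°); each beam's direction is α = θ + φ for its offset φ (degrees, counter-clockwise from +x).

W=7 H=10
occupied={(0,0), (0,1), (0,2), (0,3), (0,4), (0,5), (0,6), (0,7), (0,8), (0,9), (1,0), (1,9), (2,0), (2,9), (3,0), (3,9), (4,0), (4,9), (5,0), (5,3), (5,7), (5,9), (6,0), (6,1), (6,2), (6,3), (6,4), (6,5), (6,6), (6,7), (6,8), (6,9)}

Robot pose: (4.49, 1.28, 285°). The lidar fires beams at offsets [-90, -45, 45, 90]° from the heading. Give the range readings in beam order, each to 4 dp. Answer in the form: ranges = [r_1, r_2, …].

beam 1: φ=-90°, α=195°
  dir = (cos 195°, sin 195°) = (-0.9659, -0.2588); from cell (4,1)
  next x-line at t=0.5073, next y-line at t=1.0818; Δt_x=1.0353, Δt_y=3.8637
    x: enter (3,1) at t=0.5073
    y: enter (3,0) at t=1.0818 ← occupied
  → r_1 = 1.0818
beam 2: φ=-45°, α=240°
  dir = (cos 240°, sin 240°) = (-0.5000, -0.8660); from cell (4,1)
  next x-line at t=0.9800, next y-line at t=0.3233; Δt_x=2.0000, Δt_y=1.1547
    y: enter (4,0) at t=0.3233 ← occupied
  → r_2 = 0.3233
beam 3: φ=45°, α=330°
  dir = (cos 330°, sin 330°) = (0.8660, -0.5000); from cell (4,1)
  next x-line at t=0.5889, next y-line at t=0.5600; Δt_x=1.1547, Δt_y=2.0000
    y: enter (4,0) at t=0.5600 ← occupied
  → r_3 = 0.5600
beam 4: φ=90°, α=15°
  dir = (cos 15°, sin 15°) = (0.9659, 0.2588); from cell (4,1)
  next x-line at t=0.5280, next y-line at t=2.7819; Δt_x=1.0353, Δt_y=3.8637
    x: enter (5,1) at t=0.5280
    x: enter (6,1) at t=1.5633 ← occupied
  → r_4 = 1.5633

ranges = [1.0818, 0.3233, 0.5600, 1.5633]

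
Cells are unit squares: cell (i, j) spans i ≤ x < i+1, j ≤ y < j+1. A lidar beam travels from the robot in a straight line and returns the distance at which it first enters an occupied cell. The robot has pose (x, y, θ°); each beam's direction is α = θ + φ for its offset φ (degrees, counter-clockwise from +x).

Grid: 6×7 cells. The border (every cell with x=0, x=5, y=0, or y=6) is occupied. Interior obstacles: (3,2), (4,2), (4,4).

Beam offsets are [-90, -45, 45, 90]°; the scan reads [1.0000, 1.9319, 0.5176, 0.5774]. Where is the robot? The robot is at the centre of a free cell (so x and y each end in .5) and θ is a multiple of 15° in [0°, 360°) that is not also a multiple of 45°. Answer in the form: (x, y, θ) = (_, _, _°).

(x, y, θ) = (4.5, 1.5, 240°)

Enumerate (i+0.5, j+0.5, θ) over the 17 free cells and 16 admissible headings. For each, cast all 4 beams and compare to the given ranges.
  (1.5, 3.5, 75°): beam 1 = 1.9319 ≠ 1.0000 ✗
  (1.5, 1.5, 30°): beam 1 = 0.5774 ≠ 1.0000 ✗
  (4.5, 3.5, 300°): beam 2 = 0.5176 ≠ 1.9319 ✗
  (2.5, 3.5, 195°): beam 1 = 2.5882 ≠ 1.0000 ✗
  …
  (4.5, 1.5, 240°): r_1=1.0000, r_2=1.9319, r_3=0.5176, r_4=0.5774 — all match ✓
No second candidate reproduces the full scan.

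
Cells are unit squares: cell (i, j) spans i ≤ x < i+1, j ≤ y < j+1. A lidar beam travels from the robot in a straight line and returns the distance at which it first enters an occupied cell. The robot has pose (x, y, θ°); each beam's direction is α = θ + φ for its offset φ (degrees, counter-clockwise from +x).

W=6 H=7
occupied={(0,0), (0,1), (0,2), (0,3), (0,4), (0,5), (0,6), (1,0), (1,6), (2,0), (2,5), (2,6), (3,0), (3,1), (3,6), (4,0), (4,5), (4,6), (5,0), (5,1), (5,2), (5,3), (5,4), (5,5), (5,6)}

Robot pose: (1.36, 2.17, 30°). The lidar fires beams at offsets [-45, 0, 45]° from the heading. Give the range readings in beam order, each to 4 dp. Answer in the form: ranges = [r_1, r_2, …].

ranges = [1.6979, 4.2031, 2.9298]

beam 1: φ=-45°, α=345°
  dir = (cos 345°, sin 345°) = (0.9659, -0.2588); from cell (1,2)
  next x-line at t=0.6626, next y-line at t=0.6568; Δt_x=1.0353, Δt_y=3.8637
    y: enter (1,1) at t=0.6568
    x: enter (2,1) at t=0.6626
    x: enter (3,1) at t=1.6979 ← occupied
  → r_1 = 1.6979
beam 2: φ=0°, α=30°
  dir = (cos 30°, sin 30°) = (0.8660, 0.5000); from cell (1,2)
  next x-line at t=0.7390, next y-line at t=1.6600; Δt_x=1.1547, Δt_y=2.0000
    x: enter (2,2) at t=0.7390
    y: enter (2,3) at t=1.6600
    x: enter (3,3) at t=1.8937
    x: enter (4,3) at t=3.0484
    y: enter (4,4) at t=3.6600
    x: enter (5,4) at t=4.2031 ← occupied
  → r_2 = 4.2031
beam 3: φ=45°, α=75°
  dir = (cos 75°, sin 75°) = (0.2588, 0.9659); from cell (1,2)
  next x-line at t=2.4728, next y-line at t=0.8593; Δt_x=3.8637, Δt_y=1.0353
    y: enter (1,3) at t=0.8593
    y: enter (1,4) at t=1.8946
    x: enter (2,4) at t=2.4728
    y: enter (2,5) at t=2.9298 ← occupied
  → r_3 = 2.9298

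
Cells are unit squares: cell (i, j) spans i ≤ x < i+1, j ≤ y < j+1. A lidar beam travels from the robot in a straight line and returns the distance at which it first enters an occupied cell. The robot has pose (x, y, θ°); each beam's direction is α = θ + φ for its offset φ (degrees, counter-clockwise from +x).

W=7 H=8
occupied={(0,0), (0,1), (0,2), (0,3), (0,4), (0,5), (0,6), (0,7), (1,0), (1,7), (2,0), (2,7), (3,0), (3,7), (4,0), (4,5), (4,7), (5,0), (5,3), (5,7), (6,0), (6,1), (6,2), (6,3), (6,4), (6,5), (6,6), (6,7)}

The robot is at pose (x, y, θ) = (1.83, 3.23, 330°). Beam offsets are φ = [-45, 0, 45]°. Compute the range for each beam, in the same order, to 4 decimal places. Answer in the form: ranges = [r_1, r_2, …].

beam 1: φ=-45°, α=285°
  direction (0.2588, -0.9659); cell (1,3); t to first gridline: x 0.6568, y 0.2381 (then +3.8637 / +1.0353)
    (1,2) via y @ 0.2381
    (2,2) via x @ 0.6568
    (2,1) via y @ 1.2734
    (2,0) via y @ 2.3087  # hit
  → r_1 = 2.3087
beam 2: φ=0°, α=330°
  direction (0.8660, -0.5000); cell (1,3); t to first gridline: x 0.1963, y 0.4600 (then +1.1547 / +2.0000)
    (2,3) via x @ 0.1963
    (2,2) via y @ 0.4600
    (3,2) via x @ 1.3510
    (3,1) via y @ 2.4600
    (4,1) via x @ 2.5057
    (5,1) via x @ 3.6604
    (5,0) via y @ 4.4600  # hit
  → r_2 = 4.4600
beam 3: φ=45°, α=15°
  direction (0.9659, 0.2588); cell (1,3); t to first gridline: x 0.1760, y 2.9751 (then +1.0353 / +3.8637)
    (2,3) via x @ 0.1760
    (3,3) via x @ 1.2113
    (4,3) via x @ 2.2465
    (4,4) via y @ 2.9751
    (5,4) via x @ 3.2818
    (6,4) via x @ 4.3171  # hit
  → r_3 = 4.3171

ranges = [2.3087, 4.4600, 4.3171]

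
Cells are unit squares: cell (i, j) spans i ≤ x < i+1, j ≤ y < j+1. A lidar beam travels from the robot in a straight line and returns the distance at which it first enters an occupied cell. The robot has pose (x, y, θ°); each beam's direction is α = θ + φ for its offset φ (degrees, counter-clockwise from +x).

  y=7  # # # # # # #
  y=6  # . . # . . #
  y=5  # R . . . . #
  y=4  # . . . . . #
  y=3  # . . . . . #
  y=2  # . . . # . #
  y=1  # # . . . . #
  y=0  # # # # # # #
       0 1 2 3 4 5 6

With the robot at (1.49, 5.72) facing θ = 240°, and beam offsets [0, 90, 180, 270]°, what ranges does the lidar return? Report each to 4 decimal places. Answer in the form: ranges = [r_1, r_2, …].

ranges = [0.9800, 5.2077, 1.4780, 0.5658]

beam 1: φ=0°, α=240°
  direction (-0.5000, -0.8660); cell (1,5); t to first gridline: x 0.9800, y 0.8314 (then +2.0000 / +1.1547)
    (1,4) via y @ 0.8314
    (0,4) via x @ 0.9800  # hit
  → r_1 = 0.9800
beam 2: φ=90°, α=330°
  direction (0.8660, -0.5000); cell (1,5); t to first gridline: x 0.5889, y 1.4400 (then +1.1547 / +2.0000)
    (2,5) via x @ 0.5889
    (2,4) via y @ 1.4400
    (3,4) via x @ 1.7436
    (4,4) via x @ 2.8983
    (4,3) via y @ 3.4400
    (5,3) via x @ 4.0530
    (6,3) via x @ 5.2077  # hit
  → r_2 = 5.2077
beam 3: φ=180°, α=60°
  direction (0.5000, 0.8660); cell (1,5); t to first gridline: x 1.0200, y 0.3233 (then +2.0000 / +1.1547)
    (1,6) via y @ 0.3233
    (2,6) via x @ 1.0200
    (2,7) via y @ 1.4780  # hit
  → r_3 = 1.4780
beam 4: φ=270°, α=150°
  direction (-0.8660, 0.5000); cell (1,5); t to first gridline: x 0.5658, y 0.5600 (then +1.1547 / +2.0000)
    (1,6) via y @ 0.5600
    (0,6) via x @ 0.5658  # hit
  → r_4 = 0.5658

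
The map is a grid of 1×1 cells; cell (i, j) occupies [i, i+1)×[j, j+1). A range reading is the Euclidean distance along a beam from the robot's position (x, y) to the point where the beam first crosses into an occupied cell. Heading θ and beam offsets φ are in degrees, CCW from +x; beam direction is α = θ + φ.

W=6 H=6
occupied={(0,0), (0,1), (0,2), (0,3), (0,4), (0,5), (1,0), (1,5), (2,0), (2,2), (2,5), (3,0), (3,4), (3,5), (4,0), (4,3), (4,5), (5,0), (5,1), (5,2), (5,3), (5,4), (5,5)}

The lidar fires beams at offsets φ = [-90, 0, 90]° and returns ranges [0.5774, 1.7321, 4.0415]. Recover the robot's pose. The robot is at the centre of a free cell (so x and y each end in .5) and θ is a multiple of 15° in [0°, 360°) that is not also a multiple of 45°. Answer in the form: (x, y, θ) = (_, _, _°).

The pose lattice has 13·16 = 208 candidates. Test each by forward raycasting.
  (4.5, 1.5, 285°): beam 1 = 1.9319 ≠ 0.5774 ✗
  (3.5, 3.5, 255°): beam 1 = 2.5882 ≠ 0.5774 ✗
  (2.5, 4.5, 345°): beam 1 = 1.5529 ≠ 0.5774 ✗
  (3.5, 2.5, 210°): beam 1 = 2.8868 ≠ 0.5774 ✗
  …
  (2.5, 4.5, 210°): r_1=0.5774, r_2=1.7321, r_3=4.0415 — all match ✓
Only this pose fits every beam.

(x, y, θ) = (2.5, 4.5, 210°)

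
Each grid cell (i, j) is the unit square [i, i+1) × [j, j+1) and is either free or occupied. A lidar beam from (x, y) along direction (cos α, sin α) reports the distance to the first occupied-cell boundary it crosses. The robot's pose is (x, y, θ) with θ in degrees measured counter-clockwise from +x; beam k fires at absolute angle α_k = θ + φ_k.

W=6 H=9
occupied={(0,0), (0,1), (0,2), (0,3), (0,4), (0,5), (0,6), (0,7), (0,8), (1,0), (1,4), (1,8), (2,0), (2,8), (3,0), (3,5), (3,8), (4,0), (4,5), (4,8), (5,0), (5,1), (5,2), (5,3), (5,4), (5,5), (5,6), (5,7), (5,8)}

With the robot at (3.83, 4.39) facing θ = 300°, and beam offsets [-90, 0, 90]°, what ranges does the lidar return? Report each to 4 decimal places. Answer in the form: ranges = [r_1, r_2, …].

beam 1: φ=-90°, α=210°
  direction (-0.8660, -0.5000); cell (3,4); t to first gridline: x 0.9584, y 0.7800 (then +1.1547 / +2.0000)
    (3,3) via y @ 0.7800
    (2,3) via x @ 0.9584
    (1,3) via x @ 2.1131
    (1,2) via y @ 2.7800
    (0,2) via x @ 3.2678  # hit
  → r_1 = 3.2678
beam 2: φ=0°, α=300°
  direction (0.5000, -0.8660); cell (3,4); t to first gridline: x 0.3400, y 0.4503 (then +2.0000 / +1.1547)
    (4,4) via x @ 0.3400
    (4,3) via y @ 0.4503
    (4,2) via y @ 1.6050
    (5,2) via x @ 2.3400  # hit
  → r_2 = 2.3400
beam 3: φ=90°, α=30°
  direction (0.8660, 0.5000); cell (3,4); t to first gridline: x 0.1963, y 1.2200 (then +1.1547 / +2.0000)
    (4,4) via x @ 0.1963
    (4,5) via y @ 1.2200  # hit
  → r_3 = 1.2200

ranges = [3.2678, 2.3400, 1.2200]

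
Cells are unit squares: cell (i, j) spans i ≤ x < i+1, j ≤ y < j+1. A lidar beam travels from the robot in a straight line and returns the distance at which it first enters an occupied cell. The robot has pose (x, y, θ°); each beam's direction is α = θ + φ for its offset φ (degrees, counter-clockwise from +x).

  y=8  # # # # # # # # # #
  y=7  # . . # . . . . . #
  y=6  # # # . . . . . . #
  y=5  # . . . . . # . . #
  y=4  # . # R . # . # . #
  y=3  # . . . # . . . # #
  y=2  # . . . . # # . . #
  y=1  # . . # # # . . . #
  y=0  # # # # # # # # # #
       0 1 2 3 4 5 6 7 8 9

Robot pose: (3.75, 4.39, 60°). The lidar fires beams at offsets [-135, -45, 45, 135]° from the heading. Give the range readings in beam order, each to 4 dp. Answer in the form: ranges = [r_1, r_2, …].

beam 1: φ=-135°, α=285°
  direction (0.2588, -0.9659); cell (3,4); t to first gridline: x 0.9659, y 0.4038 (then +3.8637 / +1.0353)
    (3,3) via y @ 0.4038
    (4,3) via x @ 0.9659  # hit
  → r_1 = 0.9659
beam 2: φ=-45°, α=15°
  direction (0.9659, 0.2588); cell (3,4); t to first gridline: x 0.2588, y 2.3569 (then +1.0353 / +3.8637)
    (4,4) via x @ 0.2588
    (5,4) via x @ 1.2941  # hit
  → r_2 = 1.2941
beam 3: φ=45°, α=105°
  direction (-0.2588, 0.9659); cell (3,4); t to first gridline: x 2.8978, y 0.6315 (then +3.8637 / +1.0353)
    (3,5) via y @ 0.6315
    (3,6) via y @ 1.6668
    (3,7) via y @ 2.7021  # hit
  → r_3 = 2.7021
beam 4: φ=135°, α=195°
  direction (-0.9659, -0.2588); cell (3,4); t to first gridline: x 0.7765, y 1.5068 (then +1.0353 / +3.8637)
    (2,4) via x @ 0.7765  # hit
  → r_4 = 0.7765

ranges = [0.9659, 1.2941, 2.7021, 0.7765]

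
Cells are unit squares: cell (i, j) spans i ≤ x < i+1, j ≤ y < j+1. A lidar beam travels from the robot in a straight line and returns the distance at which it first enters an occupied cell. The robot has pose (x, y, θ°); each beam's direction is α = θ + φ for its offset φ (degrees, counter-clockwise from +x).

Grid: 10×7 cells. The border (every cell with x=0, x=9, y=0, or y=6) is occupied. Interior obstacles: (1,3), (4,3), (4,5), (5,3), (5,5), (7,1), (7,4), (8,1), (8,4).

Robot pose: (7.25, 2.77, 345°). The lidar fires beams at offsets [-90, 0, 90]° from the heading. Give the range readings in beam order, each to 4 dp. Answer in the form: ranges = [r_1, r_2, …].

ranges = [0.7972, 1.8117, 1.2734]

beam 1: φ=-90°, α=255°
  dir = (cos 255°, sin 255°) = (-0.2588, -0.9659); from cell (7,2)
  next x-line at t=0.9659, next y-line at t=0.7972; Δt_x=3.8637, Δt_y=1.0353
    y: enter (7,1) at t=0.7972 ← occupied
  → r_1 = 0.7972
beam 2: φ=0°, α=345°
  dir = (cos 345°, sin 345°) = (0.9659, -0.2588); from cell (7,2)
  next x-line at t=0.7765, next y-line at t=2.9751; Δt_x=1.0353, Δt_y=3.8637
    x: enter (8,2) at t=0.7765
    x: enter (9,2) at t=1.8117 ← occupied
  → r_2 = 1.8117
beam 3: φ=90°, α=75°
  dir = (cos 75°, sin 75°) = (0.2588, 0.9659); from cell (7,2)
  next x-line at t=2.8978, next y-line at t=0.2381; Δt_x=3.8637, Δt_y=1.0353
    y: enter (7,3) at t=0.2381
    y: enter (7,4) at t=1.2734 ← occupied
  → r_3 = 1.2734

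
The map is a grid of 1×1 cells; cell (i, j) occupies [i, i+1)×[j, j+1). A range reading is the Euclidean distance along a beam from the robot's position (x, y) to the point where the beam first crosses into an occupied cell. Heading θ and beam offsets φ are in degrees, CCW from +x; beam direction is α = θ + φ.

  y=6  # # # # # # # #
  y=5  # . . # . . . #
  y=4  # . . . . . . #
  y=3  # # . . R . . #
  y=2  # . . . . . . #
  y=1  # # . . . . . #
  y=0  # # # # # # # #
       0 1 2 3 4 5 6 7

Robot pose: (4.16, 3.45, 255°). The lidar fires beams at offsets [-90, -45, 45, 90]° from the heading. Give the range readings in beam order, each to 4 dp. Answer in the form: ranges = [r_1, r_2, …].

beam 1: φ=-90°, α=165°
  cosα=-0.9659 sinα=0.2588 | (4,3) | tMaxX 0.1656 tMaxY 2.1250 | tΔX 1.0353 tΔY 3.8637
    t=0.1656 [x] (3,3)
    t=1.2009 [x] (2,3)
    t=2.1250 [y] (2,4)
    t=2.2362 [x] (1,4)
    t=3.2715 [x] (0,4) — stop
  → r_1 = 3.2715
beam 2: φ=-45°, α=210°
  cosα=-0.8660 sinα=-0.5000 | (4,3) | tMaxX 0.1848 tMaxY 0.9000 | tΔX 1.1547 tΔY 2.0000
    t=0.1848 [x] (3,3)
    t=0.9000 [y] (3,2)
    t=1.3395 [x] (2,2)
    t=2.4942 [x] (1,2)
    t=2.9000 [y] (1,1) — stop
  → r_2 = 2.9000
beam 3: φ=45°, α=300°
  cosα=0.5000 sinα=-0.8660 | (4,3) | tMaxX 1.6800 tMaxY 0.5196 | tΔX 2.0000 tΔY 1.1547
    t=0.5196 [y] (4,2)
    t=1.6743 [y] (4,1)
    t=1.6800 [x] (5,1)
    t=2.8290 [y] (5,0) — stop
  → r_3 = 2.8290
beam 4: φ=90°, α=345°
  cosα=0.9659 sinα=-0.2588 | (4,3) | tMaxX 0.8696 tMaxY 1.7387 | tΔX 1.0353 tΔY 3.8637
    t=0.8696 [x] (5,3)
    t=1.7387 [y] (5,2)
    t=1.9049 [x] (6,2)
    t=2.9402 [x] (7,2) — stop
  → r_4 = 2.9402

ranges = [3.2715, 2.9000, 2.8290, 2.9402]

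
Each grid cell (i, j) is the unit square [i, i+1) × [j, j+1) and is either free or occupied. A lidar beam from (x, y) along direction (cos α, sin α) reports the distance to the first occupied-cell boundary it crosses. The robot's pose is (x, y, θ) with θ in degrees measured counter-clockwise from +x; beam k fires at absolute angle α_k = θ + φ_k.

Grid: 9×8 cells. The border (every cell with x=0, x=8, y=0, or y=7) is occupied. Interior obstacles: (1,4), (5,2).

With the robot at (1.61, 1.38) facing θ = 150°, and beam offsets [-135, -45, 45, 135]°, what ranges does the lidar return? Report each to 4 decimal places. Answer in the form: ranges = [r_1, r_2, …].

ranges = [3.5096, 2.3569, 0.6315, 0.3934]

beam 1: φ=-135°, α=15°
  d=(0.9659,0.2588)  start (1,1)  tX=0.4038 tY=2.3955  stride 1/|dx|=1.0353 1/|dy|=3.8637
    cross x-line → (2,1), t=0.4038
    cross x-line → (3,1), t=1.4390
    cross y-line → (3,2), t=2.3955
    cross x-line → (4,2), t=2.4743
    cross x-line → (5,2), t=3.5096 (wall)
  → r_1 = 3.5096
beam 2: φ=-45°, α=105°
  d=(-0.2588,0.9659)  start (1,1)  tX=2.3569 tY=0.6419  stride 1/|dx|=3.8637 1/|dy|=1.0353
    cross y-line → (1,2), t=0.6419
    cross y-line → (1,3), t=1.6771
    cross x-line → (0,3), t=2.3569 (wall)
  → r_2 = 2.3569
beam 3: φ=45°, α=195°
  d=(-0.9659,-0.2588)  start (1,1)  tX=0.6315 tY=1.4682  stride 1/|dx|=1.0353 1/|dy|=3.8637
    cross x-line → (0,1), t=0.6315 (wall)
  → r_3 = 0.6315
beam 4: φ=135°, α=285°
  d=(0.2588,-0.9659)  start (1,1)  tX=1.5068 tY=0.3934  stride 1/|dx|=3.8637 1/|dy|=1.0353
    cross y-line → (1,0), t=0.3934 (wall)
  → r_4 = 0.3934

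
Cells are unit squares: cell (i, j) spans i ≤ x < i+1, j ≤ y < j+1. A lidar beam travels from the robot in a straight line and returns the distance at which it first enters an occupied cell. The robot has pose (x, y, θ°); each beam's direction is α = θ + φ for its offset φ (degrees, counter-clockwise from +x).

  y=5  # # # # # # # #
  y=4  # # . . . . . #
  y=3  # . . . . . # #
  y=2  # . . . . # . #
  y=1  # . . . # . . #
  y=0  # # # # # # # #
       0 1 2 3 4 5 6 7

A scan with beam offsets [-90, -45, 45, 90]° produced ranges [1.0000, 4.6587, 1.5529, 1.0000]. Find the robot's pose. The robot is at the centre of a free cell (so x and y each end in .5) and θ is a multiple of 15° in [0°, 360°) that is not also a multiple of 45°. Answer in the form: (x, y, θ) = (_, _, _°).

(x, y, θ) = (5.5, 4.5, 240°)

The pose lattice has 20·16 = 320 candidates. Test each by forward raycasting.
  (5.5, 3.5, 195°): beam 1 = 1.5529 ≠ 1.0000 ✗
  (1.5, 3.5, 285°): beam 1 = 0.5176 ≠ 1.0000 ✗
  (5.5, 3.5, 255°): beam 1 = 3.6235 ≠ 1.0000 ✗
  …
  (5.5, 4.5, 240°): r_1=1.0000, r_2=4.6587, r_3=1.5529, r_4=1.0000 — all match ✓
Only this pose fits every beam.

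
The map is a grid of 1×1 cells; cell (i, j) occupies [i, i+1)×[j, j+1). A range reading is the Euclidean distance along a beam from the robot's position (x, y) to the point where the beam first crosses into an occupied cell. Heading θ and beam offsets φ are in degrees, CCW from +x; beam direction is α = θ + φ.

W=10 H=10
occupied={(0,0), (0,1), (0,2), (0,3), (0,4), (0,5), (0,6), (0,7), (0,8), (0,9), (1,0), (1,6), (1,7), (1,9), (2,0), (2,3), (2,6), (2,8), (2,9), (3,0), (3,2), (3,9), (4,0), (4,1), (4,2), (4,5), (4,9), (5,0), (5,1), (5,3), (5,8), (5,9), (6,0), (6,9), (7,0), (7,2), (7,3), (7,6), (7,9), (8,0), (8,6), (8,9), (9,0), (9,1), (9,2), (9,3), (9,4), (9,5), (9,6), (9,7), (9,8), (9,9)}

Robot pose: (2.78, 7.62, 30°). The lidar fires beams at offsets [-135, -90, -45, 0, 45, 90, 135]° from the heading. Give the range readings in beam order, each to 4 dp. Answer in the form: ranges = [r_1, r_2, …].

ranges = [0.6419, 2.4400, 4.3689, 2.5634, 0.3934, 0.4388, 0.8075]

beam 1: φ=-135°, α=255°
  d=(-0.2588,-0.9659)  start (2,7)  tX=3.0137 tY=0.6419  stride 1/|dx|=3.8637 1/|dy|=1.0353
    cross y-line → (2,6), t=0.6419 (wall)
  → r_1 = 0.6419
beam 2: φ=-90°, α=300°
  d=(0.5000,-0.8660)  start (2,7)  tX=0.4400 tY=0.7159  stride 1/|dx|=2.0000 1/|dy|=1.1547
    cross x-line → (3,7), t=0.4400
    cross y-line → (3,6), t=0.7159
    cross y-line → (3,5), t=1.8706
    cross x-line → (4,5), t=2.4400 (wall)
  → r_2 = 2.4400
beam 3: φ=-45°, α=345°
  d=(0.9659,-0.2588)  start (2,7)  tX=0.2278 tY=2.3955  stride 1/|dx|=1.0353 1/|dy|=3.8637
    cross x-line → (3,7), t=0.2278
    cross x-line → (4,7), t=1.2630
    cross x-line → (5,7), t=2.2983
    cross y-line → (5,6), t=2.3955
    cross x-line → (6,6), t=3.3336
    cross x-line → (7,6), t=4.3689 (wall)
  → r_3 = 4.3689
beam 4: φ=0°, α=30°
  d=(0.8660,0.5000)  start (2,7)  tX=0.2540 tY=0.7600  stride 1/|dx|=1.1547 1/|dy|=2.0000
    cross x-line → (3,7), t=0.2540
    cross y-line → (3,8), t=0.7600
    cross x-line → (4,8), t=1.4087
    cross x-line → (5,8), t=2.5634 (wall)
  → r_4 = 2.5634
beam 5: φ=45°, α=75°
  d=(0.2588,0.9659)  start (2,7)  tX=0.8500 tY=0.3934  stride 1/|dx|=3.8637 1/|dy|=1.0353
    cross y-line → (2,8), t=0.3934 (wall)
  → r_5 = 0.3934
beam 6: φ=90°, α=120°
  d=(-0.5000,0.8660)  start (2,7)  tX=1.5600 tY=0.4388  stride 1/|dx|=2.0000 1/|dy|=1.1547
    cross y-line → (2,8), t=0.4388 (wall)
  → r_6 = 0.4388
beam 7: φ=135°, α=165°
  d=(-0.9659,0.2588)  start (2,7)  tX=0.8075 tY=1.4682  stride 1/|dx|=1.0353 1/|dy|=3.8637
    cross x-line → (1,7), t=0.8075 (wall)
  → r_7 = 0.8075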